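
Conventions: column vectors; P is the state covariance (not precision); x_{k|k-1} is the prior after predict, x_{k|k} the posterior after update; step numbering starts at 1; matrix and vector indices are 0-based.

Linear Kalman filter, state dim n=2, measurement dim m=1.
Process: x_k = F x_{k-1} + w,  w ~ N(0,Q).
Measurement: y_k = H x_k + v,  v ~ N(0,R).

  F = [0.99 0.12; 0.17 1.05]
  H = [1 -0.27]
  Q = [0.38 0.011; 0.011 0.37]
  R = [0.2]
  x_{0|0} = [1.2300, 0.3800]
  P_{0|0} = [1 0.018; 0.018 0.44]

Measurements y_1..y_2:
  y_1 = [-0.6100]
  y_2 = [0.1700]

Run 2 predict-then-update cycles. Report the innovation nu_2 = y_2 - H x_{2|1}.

innov = [0.4764]

step 1: x^-=[1.2633, 0.6081]  P^-=[1.3707 0.2538; 0.2538 0.8904]  S=[1.4986]  K=[0.8690; 0.0089]  nu=[-1.7091]  x^+=[-0.2218, 0.5928]  P^+=[0.2392 0.2422; 0.2422 0.8903]
step 2: x^-=[-0.1485, 0.5847]  P^-=[0.6848 0.4201; 0.4201 1.4449]  S=[0.7633]  K=[0.7486; 0.0393]  nu=[0.4764]  x^+=[0.2081, 0.6035]  P^+=[0.2571 0.3977; 0.3977 1.4438]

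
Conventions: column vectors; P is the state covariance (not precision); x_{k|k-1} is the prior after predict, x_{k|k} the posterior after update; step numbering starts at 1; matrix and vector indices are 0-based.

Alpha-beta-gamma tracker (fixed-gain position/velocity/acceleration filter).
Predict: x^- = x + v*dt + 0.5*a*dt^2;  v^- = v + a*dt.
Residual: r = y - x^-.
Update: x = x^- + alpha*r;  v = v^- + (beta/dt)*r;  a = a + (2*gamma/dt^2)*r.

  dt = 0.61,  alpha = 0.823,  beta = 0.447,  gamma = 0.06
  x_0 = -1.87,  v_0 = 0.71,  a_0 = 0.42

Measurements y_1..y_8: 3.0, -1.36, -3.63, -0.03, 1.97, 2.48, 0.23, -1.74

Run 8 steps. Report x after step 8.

x_post = -1.2909

step 1: x_pred=-1.3588  r=4.3588  x^+=2.2285  v^+=4.1602  a^+=1.8257
step 2: x_pred=5.1059  r=-6.4659  x^+=-0.2155  v^+=0.5358  a^+=-0.2595
step 3: x_pred=0.0630  r=-3.6930  x^+=-2.9763  v^+=-2.3287  a^+=-1.4505
step 4: x_pred=-4.6667  r=4.6367  x^+=-0.8507  v^+=0.1842  a^+=0.0448
step 5: x_pred=-0.7300  r=2.7000  x^+=1.4921  v^+=2.1901  a^+=0.9155
step 6: x_pred=2.9984  r=-0.5184  x^+=2.5718  v^+=2.3687  a^+=0.7484
step 7: x_pred=4.1559  r=-3.9259  x^+=0.9249  v^+=-0.0516  a^+=-0.5177
step 8: x_pred=0.7971  r=-2.5371  x^+=-1.2909  v^+=-2.2266  a^+=-1.3359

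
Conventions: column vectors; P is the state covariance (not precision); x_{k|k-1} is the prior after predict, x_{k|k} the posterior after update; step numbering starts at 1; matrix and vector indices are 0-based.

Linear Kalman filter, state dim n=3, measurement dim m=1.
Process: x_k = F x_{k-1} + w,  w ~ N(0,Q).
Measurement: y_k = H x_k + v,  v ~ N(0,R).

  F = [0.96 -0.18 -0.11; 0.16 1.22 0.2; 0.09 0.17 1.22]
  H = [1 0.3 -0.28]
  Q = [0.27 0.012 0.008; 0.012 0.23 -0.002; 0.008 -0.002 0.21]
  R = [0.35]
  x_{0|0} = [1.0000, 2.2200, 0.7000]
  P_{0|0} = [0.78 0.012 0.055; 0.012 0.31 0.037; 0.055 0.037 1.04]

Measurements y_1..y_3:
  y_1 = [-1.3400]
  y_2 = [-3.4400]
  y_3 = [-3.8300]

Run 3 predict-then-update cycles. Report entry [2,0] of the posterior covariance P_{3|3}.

step 1: x^-=[0.4834, 3.0084, 1.3214]  P^-=[0.9972 0.0579 -0.0168; 0.0579 0.7792 0.3970; -0.0168 0.3970 1.8010]  S=[1.5360]  K=[0.6636; 0.1175; -0.2617]  nu=[-2.3559]  x^+=[-1.0800, 2.7316, 1.9381]  P^+=[0.3208 -0.0619 0.2499; -0.0619 0.7580 0.4442; 0.2499 0.4442 1.6958]
step 2: x^-=[-1.7416, 3.5474, 2.7316]  P^-=[0.5969 -0.2452 -0.0398; -0.2452 1.6429 1.2947; -0.0398 1.2947 2.9958]  S=[0.9873]  K=[0.5414; -0.1164; -0.4965]  nu=[-1.9977]  x^+=[-2.8232, 3.7798, 3.7234]  P^+=[0.3076 -0.1830 0.2256; -0.1830 1.6295 1.2377; 0.2256 1.2377 2.7524]
step 3: x^-=[-3.8002, 4.9043, 4.9310]  P^-=[0.7042 -0.7396 -0.4445; -0.7396 3.3203 2.9192; -0.4445 2.9192 4.9136]  S=[1.0530]  K=[0.5762; -0.5326; -0.8970]  nu=[-0.1204]  x^+=[-3.8696, 4.9685, 5.0390]  P^+=[0.3545 -0.4164 0.0998; -0.4164 3.0216 2.4161; 0.0998 2.4161 4.0663]

P_post[2,0] = 0.0998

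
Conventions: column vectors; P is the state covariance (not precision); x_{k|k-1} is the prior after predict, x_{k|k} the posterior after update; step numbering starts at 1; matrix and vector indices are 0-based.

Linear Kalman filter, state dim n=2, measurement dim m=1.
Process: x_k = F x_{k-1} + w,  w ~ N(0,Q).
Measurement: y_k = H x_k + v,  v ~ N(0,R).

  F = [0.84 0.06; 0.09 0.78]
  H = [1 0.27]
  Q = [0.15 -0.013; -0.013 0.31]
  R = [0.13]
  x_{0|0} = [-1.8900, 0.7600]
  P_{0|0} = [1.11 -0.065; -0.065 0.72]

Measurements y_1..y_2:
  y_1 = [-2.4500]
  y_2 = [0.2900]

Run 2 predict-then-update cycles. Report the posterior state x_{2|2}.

step 1: x^-=[-1.5420, 0.4227]  P^-=[0.9293 0.0617; 0.0617 0.7479]  S=[1.1471]  K=[0.8246; 0.2298]  nu=[-1.0221]  x^+=[-2.3849, 0.1878]  P^+=[0.1492 -0.1557; -0.1557 0.6873]
step 2: x^-=[-1.9920, -0.0681]  P^-=[0.2421 -0.0724; -0.0724 0.7075]  S=[0.3846]  K=[0.5787; 0.3085]  nu=[2.3004]  x^+=[-0.6608, 0.6414]  P^+=[0.1133 -0.1411; -0.1411 0.6709]

x_post = [-0.6608, 0.6414]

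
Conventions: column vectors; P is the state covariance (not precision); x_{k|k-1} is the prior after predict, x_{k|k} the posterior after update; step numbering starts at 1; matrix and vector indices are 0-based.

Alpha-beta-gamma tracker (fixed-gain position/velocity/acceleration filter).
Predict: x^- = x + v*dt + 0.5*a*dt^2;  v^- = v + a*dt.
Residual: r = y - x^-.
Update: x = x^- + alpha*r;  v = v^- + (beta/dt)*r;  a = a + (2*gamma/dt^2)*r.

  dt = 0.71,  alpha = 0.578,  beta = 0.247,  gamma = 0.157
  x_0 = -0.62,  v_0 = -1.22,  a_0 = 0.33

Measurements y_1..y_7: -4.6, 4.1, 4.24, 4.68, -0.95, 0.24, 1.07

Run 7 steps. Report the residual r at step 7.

resid = -0.7010

step 1: x_pred=-1.4030  r=-3.1970  x^+=-3.2509  v^+=-2.0979  a^+=-1.6614
step 2: x_pred=-5.1591  r=9.2591  x^+=0.1926  v^+=-0.0563  a^+=4.1061
step 3: x_pred=1.1876  r=3.0524  x^+=2.9519  v^+=3.9209  a^+=6.0074
step 4: x_pred=7.2499  r=-2.5699  x^+=5.7645  v^+=7.2921  a^+=4.4066
step 5: x_pred=12.0526  r=-13.0026  x^+=4.5371  v^+=5.8974  a^+=-3.6926
step 6: x_pred=7.7935  r=-7.5535  x^+=3.4276  v^+=0.6479  a^+=-8.3976
step 7: x_pred=1.7710  r=-0.7010  x^+=1.3658  v^+=-5.5582  a^+=-8.8342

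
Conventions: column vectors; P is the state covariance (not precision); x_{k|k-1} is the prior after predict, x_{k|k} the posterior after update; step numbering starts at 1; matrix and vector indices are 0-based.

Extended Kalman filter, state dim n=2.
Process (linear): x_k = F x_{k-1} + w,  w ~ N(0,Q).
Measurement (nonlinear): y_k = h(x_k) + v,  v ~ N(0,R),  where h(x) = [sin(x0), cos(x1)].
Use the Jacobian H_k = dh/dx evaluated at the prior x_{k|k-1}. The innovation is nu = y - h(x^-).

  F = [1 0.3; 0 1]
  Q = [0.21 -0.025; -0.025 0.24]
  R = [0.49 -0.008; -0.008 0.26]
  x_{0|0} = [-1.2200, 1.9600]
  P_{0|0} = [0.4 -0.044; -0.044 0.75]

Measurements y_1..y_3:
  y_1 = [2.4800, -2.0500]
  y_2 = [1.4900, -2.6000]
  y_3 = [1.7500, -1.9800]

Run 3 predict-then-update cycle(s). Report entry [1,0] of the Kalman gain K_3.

K[1,0] = -0.0888

step 1: x^-=[-0.6320, 1.9600]  P^-=[0.6511 0.1560; 0.1560 0.9900]  H_jac=[0.8068 0.0000; 0.0000 -0.9252]  S=[0.9139 -0.1245; -0.1245 1.1075]  K=[0.5658 -0.0667; 0.0255 -0.8242]  nu=[3.0708, -1.6705]  x^+=[1.2168, 3.4152]  P^+=[0.3442 0.0236; 0.0236 0.2318]
step 2: x^-=[2.2414, 3.4152]  P^-=[0.5893 0.0682; 0.0682 0.4718]  H_jac=[-0.6214 0.0000; 0.0000 0.2702]  S=[0.7176 -0.0195; -0.0195 0.2944]  K=[-0.5096 0.0289; -0.0474 0.4298]  nu=[0.7065, -1.6372]  x^+=[1.8340, 2.6780]  P^+=[0.4022 0.0429; 0.0429 0.4150]
step 3: x^-=[2.6374, 2.6780]  P^-=[0.6753 0.1424; 0.1424 0.6550]  H_jac=[-0.8756 0.0000; 0.0000 -0.4472]  S=[1.0077 0.0478; 0.0478 0.3910]  K=[-0.5824 -0.0918; -0.0888 -0.7383]  nu=[1.2669, -1.0856]  x^+=[1.9992, 3.3670]  P^+=[0.3251 0.0429; 0.0429 0.4277]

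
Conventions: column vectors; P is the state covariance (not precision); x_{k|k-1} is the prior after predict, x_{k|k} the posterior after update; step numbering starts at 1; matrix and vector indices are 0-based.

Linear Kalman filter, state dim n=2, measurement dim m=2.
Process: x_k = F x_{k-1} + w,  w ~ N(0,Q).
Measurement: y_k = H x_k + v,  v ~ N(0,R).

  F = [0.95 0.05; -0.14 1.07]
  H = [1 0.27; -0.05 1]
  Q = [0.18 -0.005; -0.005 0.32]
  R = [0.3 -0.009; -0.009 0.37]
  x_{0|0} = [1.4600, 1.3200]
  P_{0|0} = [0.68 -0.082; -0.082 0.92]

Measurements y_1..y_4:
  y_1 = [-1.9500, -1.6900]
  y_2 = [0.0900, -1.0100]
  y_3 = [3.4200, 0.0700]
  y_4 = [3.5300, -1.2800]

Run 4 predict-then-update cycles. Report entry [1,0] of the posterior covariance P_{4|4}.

P_post[1,0] = -0.0391

step 1: x^-=[1.4530, 1.2080]  P^-=[0.7882 -0.1290; -0.1290 1.4112]  S=[1.1214 0.2054; 0.2054 1.7961]  K=[0.7037 -0.1742; 0.0819 0.7799]  nu=[-3.7292, -2.8254]  x^+=[-0.6790, -1.3011]  P^+=[0.2287 -0.0594; -0.0594 0.2849]
step 2: x^-=[-0.7101, -1.2971]  P^-=[0.3815 -0.0801; -0.0801 0.6684]  S=[0.6870 0.0734; 0.0734 1.0474]  K=[0.5380 -0.1324; 0.0781 0.6365]  nu=[1.1503, 0.2516]  x^+=[-0.1246, -1.0471]  P^+=[0.1748 -0.0451; -0.0451 0.2326]
step 3: x^-=[-0.1707, -1.1029]  P^-=[0.3340 -0.0613; -0.0613 0.6032]  S=[0.6449 0.0767; 0.0767 0.9802]  K=[0.5065 -0.1192; 0.0847 0.6119]  nu=[3.8885, 1.1644]  x^+=[1.6598, -0.0610]  P^+=[0.1639 -0.0405; -0.0405 0.2236]
step 4: x^-=[1.5738, -0.2977]  P^-=[0.3247 -0.0557; -0.0557 0.5914]  S=[0.6377 0.0795; 0.0795 0.9677]  K=[0.4999 -0.1154; 0.0874 0.6068]  nu=[2.0366, -0.9036]  x^+=[2.6962, -0.6680]  P^+=[0.1616 -0.0391; -0.0391 0.2218]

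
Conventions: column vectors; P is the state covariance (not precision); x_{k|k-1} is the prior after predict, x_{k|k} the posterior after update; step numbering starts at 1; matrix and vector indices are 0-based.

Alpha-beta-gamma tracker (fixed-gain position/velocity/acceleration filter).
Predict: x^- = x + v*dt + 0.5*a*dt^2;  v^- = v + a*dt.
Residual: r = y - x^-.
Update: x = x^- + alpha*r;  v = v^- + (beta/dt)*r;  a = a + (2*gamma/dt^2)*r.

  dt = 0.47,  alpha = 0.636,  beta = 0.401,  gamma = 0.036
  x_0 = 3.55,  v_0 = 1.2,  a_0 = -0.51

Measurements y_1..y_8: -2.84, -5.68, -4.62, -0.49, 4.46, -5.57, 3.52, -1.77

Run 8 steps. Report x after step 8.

step 1: x_pred=4.0577  r=-6.8977  x^+=-0.3292  v^+=-4.9247  a^+=-2.7582
step 2: x_pred=-2.9485  r=-2.7315  x^+=-4.6857  v^+=-8.5516  a^+=-3.6485
step 3: x_pred=-9.1080  r=4.4880  x^+=-6.2536  v^+=-6.4373  a^+=-2.1857
step 4: x_pred=-9.5206  r=9.0306  x^+=-3.7771  v^+=0.2402  a^+=0.7577
step 5: x_pred=-3.5805  r=8.0405  x^+=1.5332  v^+=7.4564  a^+=3.3784
step 6: x_pred=5.4109  r=-10.9809  x^+=-1.5729  v^+=-0.3245  a^+=-0.2007
step 7: x_pred=-1.7476  r=5.2676  x^+=1.6026  v^+=4.0755  a^+=1.5162
step 8: x_pred=3.6855  r=-5.4555  x^+=0.2158  v^+=0.1335  a^+=-0.2619

x_post = 0.2158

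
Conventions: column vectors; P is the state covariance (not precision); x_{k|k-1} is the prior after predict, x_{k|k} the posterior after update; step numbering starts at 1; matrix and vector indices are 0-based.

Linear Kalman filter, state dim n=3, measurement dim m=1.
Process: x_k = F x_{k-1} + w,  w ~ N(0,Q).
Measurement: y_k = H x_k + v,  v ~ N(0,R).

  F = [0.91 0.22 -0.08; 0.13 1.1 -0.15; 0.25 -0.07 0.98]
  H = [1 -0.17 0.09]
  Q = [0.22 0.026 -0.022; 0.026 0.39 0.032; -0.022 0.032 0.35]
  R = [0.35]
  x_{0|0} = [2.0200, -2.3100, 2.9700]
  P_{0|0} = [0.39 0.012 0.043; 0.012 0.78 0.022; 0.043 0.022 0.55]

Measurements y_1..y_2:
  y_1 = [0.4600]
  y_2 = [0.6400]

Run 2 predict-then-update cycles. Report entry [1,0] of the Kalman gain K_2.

step 1: x^-=[1.0924, -2.7239, 3.5773]  P^-=[0.5820 0.2709 0.0538; 0.2709 1.3473 -0.0652; 0.0538 -0.0652 0.9240]  S=[0.8980]  K=[0.6022; 0.0401; 0.1649]  nu=[-1.4174]  x^+=[0.2388, -2.7807, 3.3435]  P^+=[0.2563 0.2492 -0.0353; 0.2492 1.3458 -0.0712; -0.0353 -0.0712 0.8996]
step 2: x^-=[-0.6619, -3.5292, 3.5310]  P^-=[0.6106 0.6632 -0.1037; 0.6632 2.1392 -0.2099; -0.1037 -0.2099 1.2203]  S=[0.7946]  K=[0.6148; 0.3532; 0.0527]  nu=[0.3842]  x^+=[-0.4257, -3.3935, 3.5513]  P^+=[0.3102 0.4907 -0.1294; 0.4907 2.0400 -0.2247; -0.1294 -0.2247 1.2181]

K[1,0] = 0.3532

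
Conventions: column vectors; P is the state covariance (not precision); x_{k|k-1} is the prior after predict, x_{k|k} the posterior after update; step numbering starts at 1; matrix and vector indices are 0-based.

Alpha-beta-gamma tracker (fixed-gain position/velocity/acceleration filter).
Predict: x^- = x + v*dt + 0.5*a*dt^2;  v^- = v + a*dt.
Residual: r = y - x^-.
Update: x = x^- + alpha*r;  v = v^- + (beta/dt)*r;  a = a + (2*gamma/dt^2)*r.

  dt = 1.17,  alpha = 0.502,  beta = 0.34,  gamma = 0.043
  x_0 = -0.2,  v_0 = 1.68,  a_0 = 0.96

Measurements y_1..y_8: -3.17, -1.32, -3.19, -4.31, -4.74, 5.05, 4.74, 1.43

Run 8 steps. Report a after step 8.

a_post = 0.2892

step 1: x_pred=2.4227  r=-5.5927  x^+=-0.3848  v^+=1.1780  a^+=0.6086
step 2: x_pred=1.4100  r=-2.7300  x^+=0.0395  v^+=1.0968  a^+=0.4371
step 3: x_pred=1.6219  r=-4.8119  x^+=-0.7937  v^+=0.2099  a^+=0.1348
step 4: x_pred=-0.4558  r=-3.8542  x^+=-2.3906  v^+=-0.7524  a^+=-0.1073
step 5: x_pred=-3.3444  r=-1.3956  x^+=-4.0450  v^+=-1.2835  a^+=-0.1950
step 6: x_pred=-5.6801  r=10.7301  x^+=-0.2936  v^+=1.6065  a^+=0.4791
step 7: x_pred=1.9140  r=2.8260  x^+=3.3326  v^+=2.9883  a^+=0.6567
step 8: x_pred=7.2784  r=-5.8484  x^+=4.3425  v^+=2.0571  a^+=0.2892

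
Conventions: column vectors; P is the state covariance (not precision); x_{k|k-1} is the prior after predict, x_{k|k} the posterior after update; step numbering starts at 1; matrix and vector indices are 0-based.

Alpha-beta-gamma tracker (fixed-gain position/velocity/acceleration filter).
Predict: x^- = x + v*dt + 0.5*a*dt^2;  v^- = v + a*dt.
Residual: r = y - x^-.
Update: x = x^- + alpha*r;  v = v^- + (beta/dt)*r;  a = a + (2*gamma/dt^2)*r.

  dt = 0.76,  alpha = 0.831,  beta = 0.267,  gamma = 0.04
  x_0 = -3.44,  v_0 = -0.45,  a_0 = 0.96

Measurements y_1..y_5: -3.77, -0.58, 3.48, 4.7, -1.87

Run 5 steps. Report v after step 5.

v_post = 1.8329

step 1: x_pred=-3.5048  r=-0.2652  x^+=-3.7252  v^+=0.1864  a^+=0.9233
step 2: x_pred=-3.3169  r=2.7369  x^+=-1.0425  v^+=1.8496  a^+=1.3023
step 3: x_pred=0.7393  r=2.7407  x^+=3.0168  v^+=3.8022  a^+=1.6819
step 4: x_pred=6.3923  r=-1.6923  x^+=4.9860  v^+=4.4860  a^+=1.4475
step 5: x_pred=8.8134  r=-10.6834  x^+=-0.0645  v^+=1.8329  a^+=-0.0321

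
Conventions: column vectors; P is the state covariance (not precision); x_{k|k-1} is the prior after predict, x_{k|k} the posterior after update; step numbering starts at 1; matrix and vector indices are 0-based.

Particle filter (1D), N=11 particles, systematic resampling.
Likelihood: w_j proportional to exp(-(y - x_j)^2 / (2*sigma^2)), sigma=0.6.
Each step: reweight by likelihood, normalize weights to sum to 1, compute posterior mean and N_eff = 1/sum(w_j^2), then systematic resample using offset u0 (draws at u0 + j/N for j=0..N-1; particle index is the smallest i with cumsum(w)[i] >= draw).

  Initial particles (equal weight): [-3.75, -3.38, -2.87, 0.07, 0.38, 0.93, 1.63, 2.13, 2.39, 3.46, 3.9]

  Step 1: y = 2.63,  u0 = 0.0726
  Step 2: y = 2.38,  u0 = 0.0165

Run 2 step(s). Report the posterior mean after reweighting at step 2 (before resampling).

step 1: w=[0.0000, 0.0000, 0.0000, 0.0000, 0.0004, 0.0076, 0.1044, 0.2958, 0.3864, 0.1608, 0.0446]  mean=2.4612  Neff=3.6278  idx=[6, 7, 7, 7, 8, 8, 8, 8, 9, 9, 10]
step 2: w=[0.0599, 0.1199, 0.1199, 0.1199, 0.1308, 0.1308, 0.1308, 0.1308, 0.0259, 0.0259, 0.0053]  mean=2.3143  Neff=8.5798  idx=[0, 1, 2, 2, 3, 4, 5, 5, 6, 7, 7]

post_mean = 2.3143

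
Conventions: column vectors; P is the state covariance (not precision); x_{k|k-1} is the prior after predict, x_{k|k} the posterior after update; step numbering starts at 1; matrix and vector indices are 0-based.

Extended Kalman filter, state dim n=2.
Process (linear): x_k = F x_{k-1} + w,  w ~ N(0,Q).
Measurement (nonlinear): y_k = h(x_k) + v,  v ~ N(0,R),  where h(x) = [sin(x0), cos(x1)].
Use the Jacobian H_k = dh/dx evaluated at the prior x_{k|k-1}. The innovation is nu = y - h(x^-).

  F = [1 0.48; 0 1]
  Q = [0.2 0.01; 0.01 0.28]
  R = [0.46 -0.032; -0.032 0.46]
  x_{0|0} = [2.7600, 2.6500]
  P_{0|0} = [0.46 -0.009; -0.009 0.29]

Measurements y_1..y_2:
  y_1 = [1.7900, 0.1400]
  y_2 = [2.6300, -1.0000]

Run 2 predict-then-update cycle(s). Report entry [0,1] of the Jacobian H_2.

H_jac[0,1] = 0.0000

step 1: x^-=[4.0320, 2.6500]  P^-=[0.7182 0.1402; 0.1402 0.5700]  H_jac=[-0.6291 0.0000; 0.0000 -0.4720]  S=[0.7442 0.0096; 0.0096 0.5870]  K=[-0.6057 -0.1028; -0.1126 -0.4565]  nu=[2.5673, 1.0216]  x^+=[2.3718, 1.8946]  P^+=[0.4377 0.0591; 0.0591 0.4372]
step 2: x^-=[3.2812, 1.8946]  P^-=[0.7952 0.2790; 0.2790 0.7172]  H_jac=[-0.9903 0.0000; 0.0000 -0.9480]  S=[1.2398 0.2299; 0.2299 1.1047]  K=[-0.6145 -0.1115; -0.1130 -0.5920]  nu=[2.7692, -0.6819]  x^+=[1.6557, 1.9852]  P^+=[0.2818 0.0334; 0.0334 0.2834]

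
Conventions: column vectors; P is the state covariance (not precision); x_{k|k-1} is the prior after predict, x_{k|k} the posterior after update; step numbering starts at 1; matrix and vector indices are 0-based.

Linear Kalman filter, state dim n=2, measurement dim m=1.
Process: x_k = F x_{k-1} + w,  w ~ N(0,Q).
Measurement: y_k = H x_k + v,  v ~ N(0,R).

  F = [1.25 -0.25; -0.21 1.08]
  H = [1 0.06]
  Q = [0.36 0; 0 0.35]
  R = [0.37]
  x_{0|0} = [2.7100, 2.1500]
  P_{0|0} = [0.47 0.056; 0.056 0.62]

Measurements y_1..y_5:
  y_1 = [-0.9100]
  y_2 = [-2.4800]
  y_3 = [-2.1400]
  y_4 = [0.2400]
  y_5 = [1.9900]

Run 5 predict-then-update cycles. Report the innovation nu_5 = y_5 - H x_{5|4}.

innov = [3.4279]

step 1: x^-=[2.8500, 1.7529]  P^-=[1.0981 -0.2122; -0.2122 1.0685]  S=[1.4465]  K=[0.7504; -0.1024]  nu=[-3.8652]  x^+=[-0.0503, 2.1487]  P^+=[0.2837 -0.1011; -0.1011 1.0533]
step 2: x^-=[-0.6000, 2.3312]  P^-=[0.9323 -0.5006; -0.5006 1.6370]  S=[1.2481]  K=[0.7229; -0.3224]  nu=[-2.0199]  x^+=[-2.0602, 2.9824]  P^+=[0.2801 -0.2097; -0.2097 1.5072]
step 3: x^-=[-3.3208, 3.6536]  P^-=[1.0229 -0.7746; -0.7746 2.2155]  S=[1.3079]  K=[0.7465; -0.4906]  nu=[0.9616]  x^+=[-2.6029, 3.1819]  P^+=[0.2940 -0.2956; -0.2956 1.9007]
step 4: x^-=[-4.0491, 3.9830]  P^-=[1.1228 -1.0049; -1.0049 2.7140]  S=[1.3820]  K=[0.7688; -0.6093]  nu=[4.0502]  x^+=[-0.9353, 1.5153]  P^+=[0.3059 -0.3575; -0.3575 2.2009]
step 5: x^-=[-1.5479, 1.8330]  P^-=[1.1990 -1.1759; -1.1759 3.0928]  S=[1.4390]  K=[0.7842; -0.6882]  nu=[3.4279]  x^+=[1.1402, -0.5262]  P^+=[0.3141 -0.3993; -0.3993 2.4112]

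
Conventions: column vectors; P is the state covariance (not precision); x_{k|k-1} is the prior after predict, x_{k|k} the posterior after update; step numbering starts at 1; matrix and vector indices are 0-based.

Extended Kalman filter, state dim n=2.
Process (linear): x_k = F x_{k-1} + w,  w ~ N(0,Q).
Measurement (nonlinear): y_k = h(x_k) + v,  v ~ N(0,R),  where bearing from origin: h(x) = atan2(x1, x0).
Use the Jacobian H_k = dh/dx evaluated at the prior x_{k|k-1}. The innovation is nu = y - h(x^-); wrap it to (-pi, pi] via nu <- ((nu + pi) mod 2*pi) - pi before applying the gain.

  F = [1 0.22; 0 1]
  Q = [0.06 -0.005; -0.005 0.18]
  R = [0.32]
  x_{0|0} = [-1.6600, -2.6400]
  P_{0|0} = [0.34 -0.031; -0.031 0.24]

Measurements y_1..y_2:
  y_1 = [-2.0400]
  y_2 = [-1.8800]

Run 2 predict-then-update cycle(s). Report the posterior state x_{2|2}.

step 1: x^-=[-2.2408, -2.6400]  P^-=[0.3980 0.0168; 0.0168 0.4200]  H_jac=[0.2202 -0.1869]  S=[0.3526]  K=[0.2396; -0.2121]  nu=[0.2346]  x^+=[-2.1846, -2.6898]  P^+=[0.3777 0.0347; 0.0347 0.4041]
step 2: x^-=[-2.7763, -2.6898]  P^-=[0.4726 0.1186; 0.1186 0.5841]  H_jac=[0.1800 -0.1858]  S=[0.3475]  K=[0.1813; -0.2508]  nu=[0.4920]  x^+=[-2.6871, -2.8132]  P^+=[0.4611 0.1344; 0.1344 0.5623]

x_post = [-2.6871, -2.8132]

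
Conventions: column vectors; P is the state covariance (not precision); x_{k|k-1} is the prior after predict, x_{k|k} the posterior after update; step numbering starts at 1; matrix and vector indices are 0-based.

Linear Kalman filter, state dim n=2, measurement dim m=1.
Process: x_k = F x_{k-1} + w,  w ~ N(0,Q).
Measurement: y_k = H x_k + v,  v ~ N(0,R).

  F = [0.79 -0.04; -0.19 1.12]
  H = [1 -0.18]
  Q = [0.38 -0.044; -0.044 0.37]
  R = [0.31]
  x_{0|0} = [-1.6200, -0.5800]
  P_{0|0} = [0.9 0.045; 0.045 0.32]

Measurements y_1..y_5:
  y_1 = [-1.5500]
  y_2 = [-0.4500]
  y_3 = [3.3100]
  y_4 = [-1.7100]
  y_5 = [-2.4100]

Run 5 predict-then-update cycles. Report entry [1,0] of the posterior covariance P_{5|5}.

P_post[1,0] = 0.3193

step 1: x^-=[-1.2566, -0.3418]  P^-=[0.9394 -0.1533; -0.1533 0.7847]  S=[1.3300]  K=[0.7270; -0.2215]  nu=[-0.3549]  x^+=[-1.5146, -0.2632]  P^+=[0.2363 0.0609; 0.0609 0.7195]
step 2: x^-=[-1.1860, -0.0070]  P^-=[0.5248 -0.0574; -0.0574 1.2552]  S=[0.8961]  K=[0.5972; -0.3162]  nu=[0.7348]  x^+=[-0.7473, -0.2393]  P^+=[0.2052 0.1118; 0.1118 1.1656]
step 3: x^-=[-0.5808, -0.1261]  P^-=[0.5029 -0.0273; -0.0273 1.7920]  S=[0.8808]  K=[0.5765; -0.3972]  nu=[3.8681]  x^+=[1.6493, -1.6623]  P^+=[0.2101 0.1744; 0.1744 1.6530]
step 4: x^-=[1.3695, -2.1752]  P^-=[0.5028 0.0061; 0.0061 2.3769]  S=[0.8876]  K=[0.5652; -0.4752]  nu=[-3.4710]  x^+=[-0.5924, -0.5258]  P^+=[0.2192 0.2445; 0.2445 2.1765]
step 5: x^-=[-0.4469, -0.4763]  P^-=[0.5048 0.0437; 0.0437 3.0041]  S=[0.8964]  K=[0.5544; -0.5544]  nu=[-2.0488]  x^+=[-1.5828, 0.6596]  P^+=[0.2293 0.3193; 0.3193 2.7285]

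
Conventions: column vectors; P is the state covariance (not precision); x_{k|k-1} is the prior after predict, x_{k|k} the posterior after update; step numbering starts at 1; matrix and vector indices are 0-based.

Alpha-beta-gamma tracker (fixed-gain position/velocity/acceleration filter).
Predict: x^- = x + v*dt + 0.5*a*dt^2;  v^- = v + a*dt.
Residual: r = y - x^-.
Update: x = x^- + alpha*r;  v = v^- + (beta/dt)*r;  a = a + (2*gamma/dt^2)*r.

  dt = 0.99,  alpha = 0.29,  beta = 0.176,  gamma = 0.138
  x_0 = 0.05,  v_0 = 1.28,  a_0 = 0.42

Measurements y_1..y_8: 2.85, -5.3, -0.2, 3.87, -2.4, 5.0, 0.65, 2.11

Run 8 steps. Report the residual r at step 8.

step 1: x_pred=1.5230  r=1.3270  x^+=1.9078  v^+=1.9317  a^+=0.7937
step 2: x_pred=4.2092  r=-9.5092  x^+=1.4515  v^+=1.0269  a^+=-1.8841
step 3: x_pred=1.5449  r=-1.7449  x^+=1.0388  v^+=-1.1486  a^+=-2.3755
step 4: x_pred=-1.2623  r=5.1323  x^+=0.2260  v^+=-2.5879  a^+=-0.9302
step 5: x_pred=-2.7918  r=0.3918  x^+=-2.6782  v^+=-3.4391  a^+=-0.8199
step 6: x_pred=-6.4847  r=11.4847  x^+=-3.1542  v^+=-2.2091  a^+=2.4143
step 7: x_pred=-4.1580  r=4.8080  x^+=-2.7637  v^+=1.0358  a^+=3.7682
step 8: x_pred=0.1084  r=2.0016  x^+=0.6888  v^+=5.1222  a^+=4.3319

resid = 2.0016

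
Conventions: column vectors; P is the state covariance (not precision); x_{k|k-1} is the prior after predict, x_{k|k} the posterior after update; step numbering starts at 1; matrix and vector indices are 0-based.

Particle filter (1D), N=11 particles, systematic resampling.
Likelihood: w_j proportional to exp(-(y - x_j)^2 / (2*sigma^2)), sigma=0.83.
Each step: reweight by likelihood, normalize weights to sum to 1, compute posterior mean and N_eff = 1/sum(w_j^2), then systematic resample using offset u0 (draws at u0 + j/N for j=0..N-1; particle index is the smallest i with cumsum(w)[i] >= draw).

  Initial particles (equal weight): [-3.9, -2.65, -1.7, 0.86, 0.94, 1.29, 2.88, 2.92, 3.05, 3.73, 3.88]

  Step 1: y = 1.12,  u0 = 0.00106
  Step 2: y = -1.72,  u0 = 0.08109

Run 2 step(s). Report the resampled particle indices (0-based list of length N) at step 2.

resampled_idx = [0, 1, 1, 2, 3, 3, 4, 5, 6, 7, 10]

step 1: w=[0.0000, 0.0000, 0.0010, 0.2985, 0.3062, 0.3070, 0.0331, 0.0298, 0.0210, 0.0022, 0.0012]  mean=1.1984  Neff=3.5781  idx=[3, 3, 3, 3, 4, 4, 4, 5, 5, 5, 5]
step 2: w=[0.1447, 0.1447, 0.1447, 0.1447, 0.1067, 0.1067, 0.1067, 0.0253, 0.0253, 0.0253, 0.0253]  mean=0.9291  Neff=8.3019  idx=[0, 1, 1, 2, 3, 3, 4, 5, 6, 7, 10]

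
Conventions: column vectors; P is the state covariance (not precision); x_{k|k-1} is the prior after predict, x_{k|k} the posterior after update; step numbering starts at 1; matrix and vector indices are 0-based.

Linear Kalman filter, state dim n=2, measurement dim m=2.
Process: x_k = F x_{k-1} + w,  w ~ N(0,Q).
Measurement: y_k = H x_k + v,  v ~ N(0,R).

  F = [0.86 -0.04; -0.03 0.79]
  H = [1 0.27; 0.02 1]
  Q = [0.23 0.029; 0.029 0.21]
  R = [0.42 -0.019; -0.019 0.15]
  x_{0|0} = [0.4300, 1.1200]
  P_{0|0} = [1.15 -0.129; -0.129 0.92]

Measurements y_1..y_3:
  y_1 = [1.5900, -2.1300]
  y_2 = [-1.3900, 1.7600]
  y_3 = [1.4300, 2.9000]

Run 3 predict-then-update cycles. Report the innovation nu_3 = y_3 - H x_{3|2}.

innov = [1.3914, 2.4294]

step 1: x^-=[0.3250, 0.8719]  P^-=[1.0909 -0.1175; -0.1175 0.7913]  S=[1.5051 0.0983; 0.0983 0.9371]  K=[0.7153 -0.1772; 0.0089 0.8410]  nu=[1.0296, -3.0084]  x^+=[1.5945, -1.6491]  P^+=[0.3163 -0.0465; -0.0465 0.1269]
step 2: x^-=[1.4372, -1.3506]  P^-=[0.4674 -0.0148; -0.0148 0.2917]  S=[0.9006 0.0542; 0.0542 0.4413]  K=[0.5191 -0.0762; 0.0315 0.6565]  nu=[-2.4626, 3.0818]  x^+=[-0.0757, 0.5950]  P^+=[0.2264 -0.0258; -0.0258 0.0984]
step 3: x^-=[-0.0889, 0.4723]  P^-=[0.3994 0.0025; 0.0025 0.2728]  S=[0.8406 0.0651; 0.0651 0.4231]  K=[0.4797 -0.0491; 0.0411 0.6386]  nu=[1.3914, 2.4294]  x^+=[0.4592, 2.0811]  P^+=[0.2080 -0.0206; -0.0206 0.0954]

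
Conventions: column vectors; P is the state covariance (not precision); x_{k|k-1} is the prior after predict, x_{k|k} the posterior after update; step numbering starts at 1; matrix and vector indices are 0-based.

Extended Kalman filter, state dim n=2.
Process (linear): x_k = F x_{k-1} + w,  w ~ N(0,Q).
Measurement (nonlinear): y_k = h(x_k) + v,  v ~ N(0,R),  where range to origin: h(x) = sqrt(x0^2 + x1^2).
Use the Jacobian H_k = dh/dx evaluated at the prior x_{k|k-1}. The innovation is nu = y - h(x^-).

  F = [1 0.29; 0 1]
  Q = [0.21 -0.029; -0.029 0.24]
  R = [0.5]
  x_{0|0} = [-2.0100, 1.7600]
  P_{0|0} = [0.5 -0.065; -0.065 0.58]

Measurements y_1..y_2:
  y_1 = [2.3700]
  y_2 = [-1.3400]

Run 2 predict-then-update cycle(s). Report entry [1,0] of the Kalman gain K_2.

K[1,0] = 0.4924

step 1: x^-=[-1.4996, 1.7600]  P^-=[0.7211 0.0742; 0.0742 0.8200]  H_jac=[-0.6486 0.7612]  S=[1.2051]  K=[-0.3412; 0.4780]  nu=[0.0578]  x^+=[-1.5193, 1.7876]  P^+=[0.5808 0.2707; 0.2707 0.5447]
step 2: x^-=[-1.0009, 1.7876]  P^-=[0.9936 0.3997; 0.3997 0.7847]  H_jac=[-0.4885 0.8725]  S=[0.9938]  K=[-0.1375; 0.4924]  nu=[-3.3887]  x^+=[-0.5348, 0.1188]  P^+=[0.9748 0.4670; 0.4670 0.5437]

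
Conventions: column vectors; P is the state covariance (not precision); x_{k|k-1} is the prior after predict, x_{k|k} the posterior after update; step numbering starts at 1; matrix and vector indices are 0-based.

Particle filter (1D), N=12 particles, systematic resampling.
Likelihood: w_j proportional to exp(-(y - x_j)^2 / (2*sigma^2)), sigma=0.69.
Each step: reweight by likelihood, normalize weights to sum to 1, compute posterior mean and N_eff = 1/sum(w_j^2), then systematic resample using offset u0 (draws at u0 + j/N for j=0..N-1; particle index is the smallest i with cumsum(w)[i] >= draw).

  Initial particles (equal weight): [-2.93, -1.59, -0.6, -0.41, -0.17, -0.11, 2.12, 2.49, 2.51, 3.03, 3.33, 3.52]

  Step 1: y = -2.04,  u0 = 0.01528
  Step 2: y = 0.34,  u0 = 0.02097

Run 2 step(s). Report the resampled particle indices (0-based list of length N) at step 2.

step 1: w=[0.2973, 0.5523, 0.0774, 0.0419, 0.0174, 0.0137, 0.0000, 0.0000, 0.0000, 0.0000, 0.0000, 0.0000]  mean=-1.8174  Neff=2.4896  idx=[0, 0, 0, 0, 1, 1, 1, 1, 1, 1, 1, 3]
step 2: w=[0.0000, 0.0000, 0.0000, 0.0000, 0.0288, 0.0288, 0.0288, 0.0288, 0.0288, 0.0288, 0.0288, 0.7982]  mean=-0.6483  Neff=1.5555  idx=[4, 7, 10, 11, 11, 11, 11, 11, 11, 11, 11, 11]

resampled_idx = [4, 7, 10, 11, 11, 11, 11, 11, 11, 11, 11, 11]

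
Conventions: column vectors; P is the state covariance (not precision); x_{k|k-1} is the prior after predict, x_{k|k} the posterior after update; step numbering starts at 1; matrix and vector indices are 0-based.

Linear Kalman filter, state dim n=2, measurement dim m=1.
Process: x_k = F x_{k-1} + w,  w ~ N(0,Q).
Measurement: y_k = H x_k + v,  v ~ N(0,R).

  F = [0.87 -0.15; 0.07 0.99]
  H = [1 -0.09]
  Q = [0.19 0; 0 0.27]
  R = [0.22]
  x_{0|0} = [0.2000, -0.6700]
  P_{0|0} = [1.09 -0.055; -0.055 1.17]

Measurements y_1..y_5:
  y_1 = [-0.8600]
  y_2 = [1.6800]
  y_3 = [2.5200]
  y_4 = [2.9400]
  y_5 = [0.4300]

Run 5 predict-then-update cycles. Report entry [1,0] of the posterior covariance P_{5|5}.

step 1: x^-=[0.2745, -0.6493]  P^-=[1.0557 -0.1542; -0.1542 1.4144]  S=[1.3149]  K=[0.8134; -0.2141]  nu=[-1.1929]  x^+=[-0.6959, -0.3940]  P^+=[0.1857 0.0748; 0.0748 1.3542]
step 2: x^-=[-0.5463, -0.4387]  P^-=[0.3415 -0.1262; -0.1262 1.6085]  S=[0.5972]  K=[0.5908; -0.4536]  nu=[2.1868]  x^+=[0.7457, -1.4307]  P^+=[0.1330 0.0339; 0.0339 1.4856]
step 3: x^-=[0.8634, -1.3642]  P^-=[0.3153 -0.1837; -0.1837 1.7314]  S=[0.5824]  K=[0.5698; -0.5830]  nu=[1.5339]  x^+=[1.7373, -2.2584]  P^+=[0.1262 0.0098; 0.0098 1.5335]
step 4: x^-=[1.8502, -2.1142]  P^-=[0.3175 -0.2117; -0.2117 1.7749]  S=[0.5900]  K=[0.5704; -0.6296]  nu=[0.8995]  x^+=[2.3633, -2.6806]  P^+=[0.1255 0.0002; 0.0002 1.5410]
step 5: x^-=[2.4582, -2.4884]  P^-=[0.3196 -0.2211; -0.2211 1.7810]  S=[0.5938]  K=[0.5717; -0.6422]  nu=[-2.2521]  x^+=[1.1706, -1.0421]  P^+=[0.1255 -0.0030; -0.0030 1.5361]

P_post[1,0] = -0.0030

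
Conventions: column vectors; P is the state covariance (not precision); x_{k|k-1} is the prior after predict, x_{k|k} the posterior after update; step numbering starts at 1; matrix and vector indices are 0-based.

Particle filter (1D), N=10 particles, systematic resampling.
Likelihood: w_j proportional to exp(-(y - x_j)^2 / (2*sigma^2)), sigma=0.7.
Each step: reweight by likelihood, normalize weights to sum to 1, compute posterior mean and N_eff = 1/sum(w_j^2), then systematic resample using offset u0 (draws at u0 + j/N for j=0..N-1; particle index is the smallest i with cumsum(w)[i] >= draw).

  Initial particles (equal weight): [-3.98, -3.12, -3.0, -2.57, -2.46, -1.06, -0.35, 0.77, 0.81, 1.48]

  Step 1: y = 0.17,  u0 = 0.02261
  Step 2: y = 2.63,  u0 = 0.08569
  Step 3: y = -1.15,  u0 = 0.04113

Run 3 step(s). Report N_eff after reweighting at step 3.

N_eff = 9.9385

step 1: w=[0.0000, 0.0000, 0.0000, 0.0002, 0.0003, 0.0855, 0.3037, 0.2772, 0.2635, 0.0695]  mean=0.3314  Neff=3.9890  idx=[5, 6, 6, 6, 7, 7, 7, 8, 8, 8]
step 2: w=[0.0000, 0.0006, 0.0006, 0.0006, 0.1539, 0.1539, 0.1539, 0.1788, 0.1788, 0.1788]  mean=0.7894  Neff=5.9884  idx=[4, 5, 5, 6, 7, 7, 8, 8, 9, 9]
step 3: w=[0.1096, 0.1096, 0.1096, 0.1096, 0.0936, 0.0936, 0.0936, 0.0936, 0.0936, 0.0936]  mean=0.7925  Neff=9.9385  idx=[0, 1, 2, 3, 4, 5, 6, 7, 8, 9]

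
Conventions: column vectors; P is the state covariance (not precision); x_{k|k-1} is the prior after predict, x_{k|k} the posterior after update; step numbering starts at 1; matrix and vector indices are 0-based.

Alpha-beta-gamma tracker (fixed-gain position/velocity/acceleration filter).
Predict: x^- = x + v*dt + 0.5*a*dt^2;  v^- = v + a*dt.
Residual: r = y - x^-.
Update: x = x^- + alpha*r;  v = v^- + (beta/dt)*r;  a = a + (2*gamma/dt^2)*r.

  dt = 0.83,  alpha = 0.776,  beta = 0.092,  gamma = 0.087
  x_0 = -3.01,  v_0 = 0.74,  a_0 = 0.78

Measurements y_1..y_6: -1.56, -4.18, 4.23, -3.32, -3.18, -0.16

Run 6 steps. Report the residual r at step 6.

step 1: x_pred=-2.1271  r=0.5671  x^+=-1.6870  v^+=1.4503  a^+=0.9232
step 2: x_pred=-0.1653  r=-4.0147  x^+=-3.2807  v^+=1.7716  a^+=-0.0908
step 3: x_pred=-1.8416  r=6.0716  x^+=2.8700  v^+=2.3692  a^+=1.4428
step 4: x_pred=5.3334  r=-8.6534  x^+=-1.3816  v^+=2.6075  a^+=-0.7429
step 5: x_pred=0.5267  r=-3.7067  x^+=-2.3497  v^+=1.5801  a^+=-1.6791
step 6: x_pred=-1.6166  r=1.4566  x^+=-0.4863  v^+=0.3479  a^+=-1.3112

resid = 1.4566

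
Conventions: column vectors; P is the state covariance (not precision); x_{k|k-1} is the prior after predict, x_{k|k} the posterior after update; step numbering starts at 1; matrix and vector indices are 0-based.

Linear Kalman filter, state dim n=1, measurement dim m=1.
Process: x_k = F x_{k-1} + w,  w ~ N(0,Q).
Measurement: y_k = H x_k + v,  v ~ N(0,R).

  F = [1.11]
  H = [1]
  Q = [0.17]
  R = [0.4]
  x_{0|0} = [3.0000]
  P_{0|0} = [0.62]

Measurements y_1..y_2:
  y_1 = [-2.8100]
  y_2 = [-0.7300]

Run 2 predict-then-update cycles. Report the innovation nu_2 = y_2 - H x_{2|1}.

step 1: x^-=[3.3300]  P^-=[0.9339]  S=[1.3339]  K=[0.7001]  nu=[-6.1400]  x^+=[-0.9688]  P^+=[0.2801]
step 2: x^-=[-1.0754]  P^-=[0.5151]  S=[0.9151]  K=[0.5629]  nu=[0.3454]  x^+=[-0.8810]  P^+=[0.2251]

innov = [0.3454]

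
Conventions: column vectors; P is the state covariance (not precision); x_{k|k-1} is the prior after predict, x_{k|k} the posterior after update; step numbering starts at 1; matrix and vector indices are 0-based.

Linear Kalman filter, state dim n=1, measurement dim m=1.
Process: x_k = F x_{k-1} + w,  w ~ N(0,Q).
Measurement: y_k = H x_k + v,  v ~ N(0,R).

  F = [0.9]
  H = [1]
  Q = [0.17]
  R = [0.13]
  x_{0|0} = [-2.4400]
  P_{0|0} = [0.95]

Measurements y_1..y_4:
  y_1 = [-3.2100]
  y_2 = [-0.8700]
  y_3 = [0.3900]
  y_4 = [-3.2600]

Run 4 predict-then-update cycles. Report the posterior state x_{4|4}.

x_post = [-2.1797]

step 1: x^-=[-2.1960]  P^-=[0.9395]  S=[1.0695]  K=[0.8784]  nu=[-1.0140]  x^+=[-3.0867]  P^+=[0.1142]
step 2: x^-=[-2.7781]  P^-=[0.2625]  S=[0.3925]  K=[0.6688]  nu=[1.9081]  x^+=[-1.5020]  P^+=[0.0869]
step 3: x^-=[-1.3518]  P^-=[0.2404]  S=[0.3704]  K=[0.6491]  nu=[1.7418]  x^+=[-0.2213]  P^+=[0.0844]
step 4: x^-=[-0.1991]  P^-=[0.2383]  S=[0.3683]  K=[0.6471]  nu=[-3.0609]  x^+=[-2.1797]  P^+=[0.0841]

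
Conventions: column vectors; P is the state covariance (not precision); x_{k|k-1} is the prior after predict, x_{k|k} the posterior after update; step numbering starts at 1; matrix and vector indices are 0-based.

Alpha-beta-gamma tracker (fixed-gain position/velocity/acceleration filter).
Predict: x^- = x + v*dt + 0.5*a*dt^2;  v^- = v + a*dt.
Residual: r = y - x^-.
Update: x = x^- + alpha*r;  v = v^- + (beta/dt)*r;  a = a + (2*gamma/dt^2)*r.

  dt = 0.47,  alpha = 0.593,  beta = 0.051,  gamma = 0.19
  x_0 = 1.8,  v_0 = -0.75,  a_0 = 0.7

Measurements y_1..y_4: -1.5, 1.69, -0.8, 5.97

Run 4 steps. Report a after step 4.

step 1: x_pred=1.5248  r=-3.0248  x^+=-0.2689  v^+=-0.7492  a^+=-4.5034
step 2: x_pred=-1.1184  r=2.8084  x^+=0.5470  v^+=-2.5611  a^+=0.3278
step 3: x_pred=-0.6205  r=-0.1795  x^+=-0.7270  v^+=-2.4265  a^+=0.0191
step 4: x_pred=-1.8653  r=7.8353  x^+=2.7810  v^+=-1.5673  a^+=13.4976

a_post = 13.4976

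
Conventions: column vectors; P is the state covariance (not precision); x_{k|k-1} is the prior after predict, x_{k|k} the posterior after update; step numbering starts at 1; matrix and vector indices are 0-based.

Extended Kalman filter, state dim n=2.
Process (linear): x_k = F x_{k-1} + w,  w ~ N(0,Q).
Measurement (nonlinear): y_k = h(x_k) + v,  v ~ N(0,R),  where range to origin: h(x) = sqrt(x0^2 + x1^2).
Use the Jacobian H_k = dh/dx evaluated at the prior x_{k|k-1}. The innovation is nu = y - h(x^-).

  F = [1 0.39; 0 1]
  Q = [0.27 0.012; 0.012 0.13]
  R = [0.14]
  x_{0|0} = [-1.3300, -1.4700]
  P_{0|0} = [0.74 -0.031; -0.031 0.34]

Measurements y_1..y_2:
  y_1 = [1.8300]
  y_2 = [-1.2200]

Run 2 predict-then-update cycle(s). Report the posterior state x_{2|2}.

x_post = [0.3514, 0.0723]

step 1: x^-=[-1.9033, -1.4700]  P^-=[1.0375 0.1136; 0.1136 0.4700]  H_jac=[-0.7914 -0.6113]  S=[1.0754]  K=[-0.8281; -0.3508]  nu=[-0.5749]  x^+=[-1.4272, -1.2684]  P^+=[0.3000 -0.1988; -0.1988 0.3377]
step 2: x^-=[-1.9219, -1.2684]  P^-=[0.4663 -0.0551; -0.0551 0.4677]  H_jac=[-0.8346 -0.5508]  S=[0.5561]  K=[-0.6453; -0.3806]  nu=[-3.5227]  x^+=[0.3514, 0.0723]  P^+=[0.2347 -0.1917; -0.1917 0.3871]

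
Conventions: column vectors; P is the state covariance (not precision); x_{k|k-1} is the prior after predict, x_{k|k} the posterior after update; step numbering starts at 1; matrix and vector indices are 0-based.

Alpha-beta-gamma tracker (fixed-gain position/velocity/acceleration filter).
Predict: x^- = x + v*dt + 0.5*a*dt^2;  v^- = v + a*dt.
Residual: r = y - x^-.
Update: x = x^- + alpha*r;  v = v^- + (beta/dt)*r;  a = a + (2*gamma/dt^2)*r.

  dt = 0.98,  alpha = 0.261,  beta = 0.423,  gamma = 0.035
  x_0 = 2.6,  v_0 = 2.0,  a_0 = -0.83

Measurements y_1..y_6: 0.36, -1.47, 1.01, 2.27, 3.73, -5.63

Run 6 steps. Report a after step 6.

step 1: x_pred=4.1614  r=-3.8014  x^+=3.1693  v^+=-0.4542  a^+=-1.1071
step 2: x_pred=2.1925  r=-3.6625  x^+=1.2366  v^+=-3.1200  a^+=-1.3740
step 3: x_pred=-2.4808  r=3.4908  x^+=-1.5697  v^+=-2.9598  a^+=-1.1196
step 4: x_pred=-5.0079  r=7.2779  x^+=-3.1084  v^+=-0.9156  a^+=-0.5891
step 5: x_pred=-4.2886  r=8.0186  x^+=-2.1957  v^+=1.9681  a^+=-0.0047
step 6: x_pred=-0.2692  r=-5.3608  x^+=-1.6684  v^+=-0.3503  a^+=-0.3954

a_post = -0.3954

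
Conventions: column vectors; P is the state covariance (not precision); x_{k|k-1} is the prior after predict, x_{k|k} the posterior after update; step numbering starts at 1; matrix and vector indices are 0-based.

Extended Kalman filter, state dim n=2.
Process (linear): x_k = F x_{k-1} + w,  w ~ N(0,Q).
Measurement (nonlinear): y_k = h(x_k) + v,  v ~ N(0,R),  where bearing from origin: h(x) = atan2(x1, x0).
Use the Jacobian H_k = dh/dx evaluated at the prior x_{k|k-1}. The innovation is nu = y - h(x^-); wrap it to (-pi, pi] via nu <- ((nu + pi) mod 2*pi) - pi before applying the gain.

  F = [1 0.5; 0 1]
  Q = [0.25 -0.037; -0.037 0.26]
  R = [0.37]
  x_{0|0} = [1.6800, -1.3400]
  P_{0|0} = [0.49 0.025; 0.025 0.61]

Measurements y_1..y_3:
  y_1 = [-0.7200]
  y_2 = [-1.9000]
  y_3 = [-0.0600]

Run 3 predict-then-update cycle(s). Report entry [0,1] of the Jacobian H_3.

step 1: x^-=[1.0100, -1.3400]  P^-=[0.9175 0.2930; 0.2930 0.8700]  H_jac=[0.4759 0.3587]  S=[0.7898]  K=[0.6859; 0.5717]  nu=[0.2049]  x^+=[1.1506, -1.2229]  P^+=[0.5459 -0.0167; -0.0167 0.6119]
step 2: x^-=[0.5391, -1.2229]  P^-=[0.9322 0.2522; 0.2522 0.8719]  H_jac=[0.6847 0.3019]  S=[0.9907]  K=[0.7211; 0.4400]  nu=[-0.7444]  x^+=[0.0023, -1.5504]  P^+=[0.4170 -0.0621; -0.0621 0.6801]
step 3: x^-=[-0.7729, -1.5504]  P^-=[0.7750 0.2410; 0.2410 0.9401]  H_jac=[0.5166 -0.2575]  S=[0.5751]  K=[0.5883; -0.2045]  nu=[1.9732]  x^+=[0.3880, -1.9540]  P^+=[0.5760 0.3102; 0.3102 0.9160]

H_jac[0,1] = -0.2575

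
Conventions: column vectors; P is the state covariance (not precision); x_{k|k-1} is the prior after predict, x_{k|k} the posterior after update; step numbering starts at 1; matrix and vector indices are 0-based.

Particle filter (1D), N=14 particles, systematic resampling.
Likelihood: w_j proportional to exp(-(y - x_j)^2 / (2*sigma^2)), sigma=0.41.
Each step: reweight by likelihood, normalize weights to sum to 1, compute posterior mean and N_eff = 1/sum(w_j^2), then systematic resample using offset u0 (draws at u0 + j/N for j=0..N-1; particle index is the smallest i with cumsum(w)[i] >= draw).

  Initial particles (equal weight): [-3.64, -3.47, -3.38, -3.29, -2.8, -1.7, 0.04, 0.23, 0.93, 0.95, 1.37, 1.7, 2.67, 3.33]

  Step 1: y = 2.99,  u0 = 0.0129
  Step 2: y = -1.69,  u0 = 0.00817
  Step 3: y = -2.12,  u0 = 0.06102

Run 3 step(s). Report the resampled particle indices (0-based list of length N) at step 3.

resampled_idx = [0, 1, 2, 3, 4, 5, 6, 7, 8, 9, 10, 11, 12, 13]

step 1: w=[0.0000, 0.0000, 0.0000, 0.0000, 0.0000, 0.0000, 0.0000, 0.0000, 0.0000, 0.0000, 0.0003, 0.0049, 0.5072, 0.4877]  mean=2.9868  Neff=2.0199  idx=[12, 12, 12, 12, 12, 12, 12, 13, 13, 13, 13, 13, 13, 13]
step 2: w=[0.1429, 0.1429, 0.1429, 0.1429, 0.1429, 0.1429, 0.1429, 0.0000, 0.0000, 0.0000, 0.0000, 0.0000, 0.0000, 0.0000]  mean=2.6700  Neff=7.0000  idx=[0, 0, 1, 1, 2, 2, 3, 3, 4, 4, 5, 5, 6, 6]
step 3: w=[0.0714, 0.0714, 0.0714, 0.0714, 0.0714, 0.0714, 0.0714, 0.0714, 0.0714, 0.0714, 0.0714, 0.0714, 0.0714, 0.0714]  mean=2.6700  Neff=14.0000  idx=[0, 1, 2, 3, 4, 5, 6, 7, 8, 9, 10, 11, 12, 13]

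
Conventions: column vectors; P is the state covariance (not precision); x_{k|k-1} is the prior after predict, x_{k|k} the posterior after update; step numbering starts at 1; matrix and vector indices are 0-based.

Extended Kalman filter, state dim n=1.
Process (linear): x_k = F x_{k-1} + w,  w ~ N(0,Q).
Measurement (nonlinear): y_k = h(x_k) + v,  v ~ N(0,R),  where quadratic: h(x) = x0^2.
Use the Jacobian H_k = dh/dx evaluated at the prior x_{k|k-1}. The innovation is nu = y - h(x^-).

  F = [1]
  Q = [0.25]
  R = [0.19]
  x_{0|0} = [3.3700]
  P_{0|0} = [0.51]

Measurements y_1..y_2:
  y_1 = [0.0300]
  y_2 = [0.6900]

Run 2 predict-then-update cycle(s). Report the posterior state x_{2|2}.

x_post = [1.0917]

step 1: x^-=[3.3700]  P^-=[0.7600]  H_jac=[6.7400]  S=[34.7150]  K=[0.1476]  nu=[-11.3269]  x^+=[1.6986]  P^+=[0.0042]
step 2: x^-=[1.6986]  P^-=[0.2542]  H_jac=[3.3973]  S=[3.1234]  K=[0.2764]  nu=[-2.1954]  x^+=[1.0917]  P^+=[0.0155]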